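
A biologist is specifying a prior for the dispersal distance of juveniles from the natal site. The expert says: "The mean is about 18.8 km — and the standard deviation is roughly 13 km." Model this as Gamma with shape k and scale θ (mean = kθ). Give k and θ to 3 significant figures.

k ≈ 2.09, θ ≈ 8.99

For Gamma(k, scale θ): mean = kθ, variance = kθ², so CV = 1/√k.
CV = SD/mean = 13/18.8 = 0.6915, hence k = 1/CV² = 2.09.
Then θ = mean/k = 18.8/2.09 = 8.99.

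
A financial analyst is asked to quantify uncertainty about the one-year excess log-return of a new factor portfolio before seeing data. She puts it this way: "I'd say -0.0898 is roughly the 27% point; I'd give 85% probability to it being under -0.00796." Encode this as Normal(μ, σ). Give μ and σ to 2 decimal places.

μ = -0.06, σ = 0.05

The p-quantile of Normal(μ,σ) is μ + z_p·σ, with z_{0.27} = -0.6128 and z_{0.85} = 1.036.
Eliminate σ: μ = (z₂·x₁ − z₁·x₂)/(z₂ − z₁) = (1.036·-0.0898 − (-0.6128)·-0.00796)/1.649 = -0.06.
Then σ = (x₂ − x₁)/(z₂ − z₁) = (-0.00796 − -0.0898)/1.649 = 0.05.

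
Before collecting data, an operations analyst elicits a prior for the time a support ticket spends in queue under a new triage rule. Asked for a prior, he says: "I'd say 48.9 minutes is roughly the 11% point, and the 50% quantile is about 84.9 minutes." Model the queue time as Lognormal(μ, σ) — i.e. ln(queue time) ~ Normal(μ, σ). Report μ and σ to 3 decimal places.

If T ~ Lognormal(μ,σ) then ln T ~ Normal(μ,σ), so the p-quantile of ln T is μ + z_p·σ.
ln(48.9) = 3.89 and ln(84.9) = 4.441; z_{0.11} = -1.227, z_{0.5} = 0.
σ = (4.441 − 3.89)/(0 − (-1.227)) = 0.450.
μ = 3.89 − (-1.227)·0.450 = 4.441.

μ ≈ 4.441, σ ≈ 0.450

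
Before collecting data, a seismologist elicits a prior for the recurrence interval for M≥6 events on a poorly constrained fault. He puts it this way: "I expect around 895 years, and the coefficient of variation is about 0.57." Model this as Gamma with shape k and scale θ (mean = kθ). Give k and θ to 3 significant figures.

For Gamma(k, scale θ): mean = kθ, variance = kθ², so CV = 1/√k.
CV = 0.57, hence k = 1/CV² = 3.08.
Then θ = mean/k = 895/3.08 = 291.

k ≈ 3.08, θ ≈ 291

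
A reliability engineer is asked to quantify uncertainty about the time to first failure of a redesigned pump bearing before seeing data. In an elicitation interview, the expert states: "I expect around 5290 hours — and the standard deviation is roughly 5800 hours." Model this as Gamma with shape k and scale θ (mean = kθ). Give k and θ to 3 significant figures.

For Gamma(k, scale θ): mean = kθ, variance = kθ², so CV = 1/√k.
CV = SD/mean = 5800/5290 = 1.096, hence k = 1/CV² = 0.832.
Then θ = mean/k = 5290/0.832 = 6360.

k ≈ 0.832, θ ≈ 6360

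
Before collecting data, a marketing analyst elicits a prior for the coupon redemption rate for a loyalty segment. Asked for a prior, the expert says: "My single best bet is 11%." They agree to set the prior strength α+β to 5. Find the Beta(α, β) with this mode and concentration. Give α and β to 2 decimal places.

For α,β > 1 the Beta mode is (α−1)/(α+β−2). With α+β = 5, the mode is (α−1)/3.
Set (α−1)/3 = 0.11 → α = 1 + 0.11·3 = 1.33.
β = 5 − α = 3.67.

α = 1.33, β = 3.67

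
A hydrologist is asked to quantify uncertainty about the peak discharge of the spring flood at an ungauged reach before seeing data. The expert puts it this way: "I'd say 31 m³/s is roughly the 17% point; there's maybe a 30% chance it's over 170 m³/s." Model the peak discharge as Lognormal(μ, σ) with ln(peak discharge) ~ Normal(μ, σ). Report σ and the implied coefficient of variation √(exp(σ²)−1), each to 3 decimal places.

σ ≈ 1.151, CV ≈ 1.662

If T ~ Lognormal(μ,σ) then ln T ~ Normal(μ,σ), so the p-quantile of ln T is μ + z_p·σ.
ln(31) = 3.434 and ln(170) = 5.136; z_{0.17} = -0.9542, z_{0.7} = 0.5244.
σ = (5.136 − 3.434)/(0.5244 − (-0.9542)) = 1.151.
μ = 3.434 − (-0.9542)·1.151 = 4.532.
CV = √(exp(σ²)−1) = √(exp(1.3248)−1) = 1.662.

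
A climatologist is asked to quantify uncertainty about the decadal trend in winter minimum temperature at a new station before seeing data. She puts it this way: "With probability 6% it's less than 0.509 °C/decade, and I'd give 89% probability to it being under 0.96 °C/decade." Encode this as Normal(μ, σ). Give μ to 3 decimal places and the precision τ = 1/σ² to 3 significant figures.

For Normal(μ,σ), the p-quantile is μ + z_p·σ. Here z_{0.06} = -1.555, z_{0.89} = 1.227.
So 0.509 = μ − 1.555σ and 0.96 = μ + 1.227σ.
Subtracting: σ = (0.96 − 0.509)/(1.227 − (-1.555)) = 0.162.
Then μ = 0.509 − (-1.555)·0.162 = 0.761.
Precision τ = 1/σ² = 1/0.1622² = 38.

μ = 0.761, τ = 38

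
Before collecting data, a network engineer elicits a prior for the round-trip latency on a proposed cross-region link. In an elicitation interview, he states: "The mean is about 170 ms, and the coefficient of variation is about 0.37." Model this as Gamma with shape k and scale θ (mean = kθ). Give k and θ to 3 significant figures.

For Gamma(k, scale θ): mean = kθ, variance = kθ², so CV = 1/√k.
CV = 0.37, hence k = 1/CV² = 7.3.
Then θ = mean/k = 170/7.3 = 23.3.

k ≈ 7.3, θ ≈ 23.3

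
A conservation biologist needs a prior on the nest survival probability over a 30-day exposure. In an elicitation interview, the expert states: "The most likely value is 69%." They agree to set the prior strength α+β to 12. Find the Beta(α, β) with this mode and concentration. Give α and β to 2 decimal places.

For α,β > 1 the Beta mode is (α−1)/(α+β−2). With α+β = 12, the mode is (α−1)/10.
Set (α−1)/10 = 0.69 → α = 1 + 0.69·10 = 7.90.
β = 12 − α = 4.10.

α = 7.90, β = 4.10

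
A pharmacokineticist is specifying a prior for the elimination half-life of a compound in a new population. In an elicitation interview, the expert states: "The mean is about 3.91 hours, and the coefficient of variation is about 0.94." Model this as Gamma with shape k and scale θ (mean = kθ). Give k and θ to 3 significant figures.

For Gamma(k, scale θ): mean = kθ, variance = kθ², so CV = 1/√k.
CV = 0.94, hence k = 1/CV² = 1.13.
Then θ = mean/k = 3.91/1.13 = 3.45.

k ≈ 1.13, θ ≈ 3.45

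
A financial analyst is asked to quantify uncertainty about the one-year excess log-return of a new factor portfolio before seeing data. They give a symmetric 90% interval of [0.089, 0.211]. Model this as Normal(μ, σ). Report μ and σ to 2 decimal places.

μ = 0.15, σ = 0.04

A symmetric 90% interval runs μ ± z·σ with z = 1.645.
Half-width = 0.061, so σ = 0.061/1.645 = 0.04.
μ is the interval midpoint, 0.15.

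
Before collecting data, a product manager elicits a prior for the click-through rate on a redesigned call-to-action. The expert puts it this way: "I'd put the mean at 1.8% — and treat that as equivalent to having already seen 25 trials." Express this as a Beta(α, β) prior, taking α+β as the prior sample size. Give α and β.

α = 0.45, β = 24.55

Under the effective-sample-size interpretation, Beta(α, β) has prior mean α/(α+β) and prior sample size α+β.
So α+β = 25 and α/(α+β) = 0.018, giving α = 0.018·25 = 0.45 and β = 25 − 0.45 = 24.55.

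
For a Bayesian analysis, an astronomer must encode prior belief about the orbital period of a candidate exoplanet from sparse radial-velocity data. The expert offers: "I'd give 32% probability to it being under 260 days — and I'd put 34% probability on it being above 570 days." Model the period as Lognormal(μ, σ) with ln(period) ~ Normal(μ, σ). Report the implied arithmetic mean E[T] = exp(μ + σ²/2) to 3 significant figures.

If T ~ Lognormal(μ,σ) then ln T ~ Normal(μ,σ), so the p-quantile of ln T is μ + z_p·σ.
ln(260) = 5.561 and ln(570) = 6.346; z_{0.32} = -0.4677, z_{0.66} = 0.4125.
σ = (6.346 − 5.561)/(0.4125 − (-0.4677)) = 0.892.
μ = 5.561 − (-0.4677)·0.892 = 5.978.
E[T] = exp(μ + σ²/2) = exp(5.978 + 0.3977) = 587 days.

E[T] ≈ 587 days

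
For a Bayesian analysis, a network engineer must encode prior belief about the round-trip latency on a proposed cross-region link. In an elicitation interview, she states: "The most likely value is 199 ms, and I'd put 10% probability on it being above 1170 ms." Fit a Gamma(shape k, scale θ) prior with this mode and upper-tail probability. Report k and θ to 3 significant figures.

Gamma(k,θ) with k>1 has mode (k−1)θ, so θ = 199/(k−1).
Need P(X < 1170) = 0.9 with θ tied to k this way. Start at k = 2, θ = 199: P(X<1170) ≈ 0.981.
Too high — lower k to spread out. Iterating converges to k ≈ 1.54.
Then θ = 199/(1.54−1) ≈ 366.

k ≈ 1.54, θ ≈ 366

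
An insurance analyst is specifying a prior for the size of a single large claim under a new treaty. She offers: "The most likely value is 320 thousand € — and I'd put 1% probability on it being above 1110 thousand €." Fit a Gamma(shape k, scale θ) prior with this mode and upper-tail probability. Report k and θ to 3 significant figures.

k ≈ 3.81, θ ≈ 114

Gamma(k,θ) with k>1 has mode (k−1)θ, so θ = 320/(k−1).
Need P(X < 1110) = 0.99 with θ tied to k this way. Start at k = 2, θ = 320: P(X<1110) ≈ 0.861.
Too low — raise k to concentrate. Iterating converges to k ≈ 3.81.
Then θ = 320/(3.81−1) ≈ 114.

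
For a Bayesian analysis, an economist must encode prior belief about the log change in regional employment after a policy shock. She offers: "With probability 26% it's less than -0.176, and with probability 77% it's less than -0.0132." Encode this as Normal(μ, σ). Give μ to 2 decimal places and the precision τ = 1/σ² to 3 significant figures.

For Normal(μ,σ), the p-quantile is μ + z_p·σ. Here z_{0.26} = -0.6433, z_{0.77} = 0.7388.
So -0.176 = μ − 0.6433σ and -0.0132 = μ + 0.7388σ.
Subtracting: σ = (-0.0132 − -0.176)/(0.7388 − (-0.6433)) = 0.12.
Then μ = -0.176 − (-0.6433)·0.12 = -0.10.
Precision τ = 1/σ² = 1/0.1178² = 72.1.

μ = -0.10, τ = 72.1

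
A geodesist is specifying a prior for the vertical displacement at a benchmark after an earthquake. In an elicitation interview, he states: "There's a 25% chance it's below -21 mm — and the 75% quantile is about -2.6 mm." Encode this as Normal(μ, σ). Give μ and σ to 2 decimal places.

For Normal(μ,σ), the p-quantile is μ + z_p·σ. Here z_{0.25} = -0.6745, z_{0.75} = 0.6745.
So -21 = μ − 0.6745σ and -2.6 = μ + 0.6745σ.
Subtracting: σ = (-2.6 − -21)/(0.6745 − (-0.6745)) = 13.64.
Then μ = -21 − (-0.6745)·13.64 = -11.80.

μ = -11.80, σ = 13.64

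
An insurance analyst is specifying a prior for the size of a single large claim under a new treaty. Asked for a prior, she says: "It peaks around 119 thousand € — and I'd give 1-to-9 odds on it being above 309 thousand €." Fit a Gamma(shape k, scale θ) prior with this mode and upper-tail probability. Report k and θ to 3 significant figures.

Gamma(k,θ) with k>1 has mode (k−1)θ, so θ = 119/(k−1).
Need P(X < 309) = 0.9 with θ tied to k this way. Start at k = 2, θ = 119: P(X<309) ≈ 0.732.
Too low — raise k to concentrate. Iterating converges to k ≈ 3.11.
Then θ = 119/(3.11−1) ≈ 56.5.

k ≈ 3.11, θ ≈ 56.5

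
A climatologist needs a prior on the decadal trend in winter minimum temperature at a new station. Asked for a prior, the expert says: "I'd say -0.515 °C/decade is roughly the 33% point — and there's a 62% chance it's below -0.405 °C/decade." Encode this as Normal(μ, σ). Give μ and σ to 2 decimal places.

μ = -0.45, σ = 0.15

For Normal(μ,σ), the p-quantile is μ + z_p·σ. Here z_{0.33} = -0.4399, z_{0.62} = 0.3055.
So -0.515 = μ − 0.4399σ and -0.405 = μ + 0.3055σ.
Subtracting: σ = (-0.405 − -0.515)/(0.3055 − (-0.4399)) = 0.15.
Then μ = -0.515 − (-0.4399)·0.15 = -0.45.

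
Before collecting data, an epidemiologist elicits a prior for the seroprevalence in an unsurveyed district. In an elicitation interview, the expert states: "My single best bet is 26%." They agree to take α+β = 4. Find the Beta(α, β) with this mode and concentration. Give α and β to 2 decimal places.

α = 1.52, β = 2.48

For α,β > 1 the Beta mode is (α−1)/(α+β−2). With α+β = 4, the mode is (α−1)/2.
Set (α−1)/2 = 0.26 → α = 1 + 0.26·2 = 1.52.
β = 4 − α = 2.48.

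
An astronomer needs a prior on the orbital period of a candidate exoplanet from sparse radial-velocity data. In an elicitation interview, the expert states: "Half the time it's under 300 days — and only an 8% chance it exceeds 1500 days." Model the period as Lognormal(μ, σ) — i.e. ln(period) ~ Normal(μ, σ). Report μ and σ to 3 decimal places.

μ ≈ 5.704, σ ≈ 1.145

If T ~ Lognormal(μ,σ) then ln T ~ Normal(μ,σ), so the p-quantile of ln T is μ + z_p·σ.
ln(300) = 5.704 and ln(1500) = 7.313; z_{0.5} = 0, z_{0.92} = 1.405.
σ = (7.313 − 5.704)/(1.405 − (0)) = 1.145.
μ = 5.704 − (0)·1.145 = 5.704.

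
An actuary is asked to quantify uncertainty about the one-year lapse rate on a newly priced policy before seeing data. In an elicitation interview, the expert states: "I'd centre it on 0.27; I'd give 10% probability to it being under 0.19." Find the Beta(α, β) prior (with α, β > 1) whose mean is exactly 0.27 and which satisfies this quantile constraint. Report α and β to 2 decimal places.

α ≈ 12.78, β ≈ 34.54

With mean 0.27 fixed, write α = 0.27s, β = 0.73s where s = α+β.
Need P(θ < 0.19) = 0.1 under Beta(0.27s, 0.73s). Normal approximation: (q−m)/√(m(1−m)/s) ≈ z_{0.1} = -1.28, so s ≈ 0.27·0.73·(-1.28)²/(0.19−0.27)² = 50.6.
At s = 50.6: P(θ<0.19) ≈ 0.092. Adjusting to match 0.1 gives s ≈ 47.32.
So α = 0.27·47.32 ≈ 12.78, β = 0.73·47.32 ≈ 34.54.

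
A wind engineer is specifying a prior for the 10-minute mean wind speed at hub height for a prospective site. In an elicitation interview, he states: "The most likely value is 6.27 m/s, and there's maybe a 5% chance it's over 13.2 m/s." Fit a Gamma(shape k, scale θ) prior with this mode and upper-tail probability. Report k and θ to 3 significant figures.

Gamma(k,θ) with k>1 has mode (k−1)θ, so θ = 6.27/(k−1).
Need P(X < 13.2) = 0.95 with θ tied to k this way. Start at k = 2, θ = 6.27: P(X<13.2) ≈ 0.622.
Too low — raise k to concentrate. Iterating converges to k ≈ 5.98.
Then θ = 6.27/(5.98−1) ≈ 1.26.

k ≈ 5.98, θ ≈ 1.26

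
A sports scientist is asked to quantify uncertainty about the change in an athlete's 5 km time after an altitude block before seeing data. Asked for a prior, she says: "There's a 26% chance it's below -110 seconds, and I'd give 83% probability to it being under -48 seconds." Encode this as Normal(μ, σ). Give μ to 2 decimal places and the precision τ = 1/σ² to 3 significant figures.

μ = -85.03, τ = 0.000664

The p-quantile of Normal(μ,σ) is μ + z_p·σ, with z_{0.26} = -0.6433 and z_{0.83} = 0.9542.
Eliminate σ: μ = (z₂·x₁ − z₁·x₂)/(z₂ − z₁) = (0.9542·-110 − (-0.6433)·-48)/1.598 = -85.03.
Then σ = (x₂ − x₁)/(z₂ − z₁) = (-48 − -110)/1.598 = 38.81.
Precision τ = 1/σ² = 1/38.81² = 0.000664.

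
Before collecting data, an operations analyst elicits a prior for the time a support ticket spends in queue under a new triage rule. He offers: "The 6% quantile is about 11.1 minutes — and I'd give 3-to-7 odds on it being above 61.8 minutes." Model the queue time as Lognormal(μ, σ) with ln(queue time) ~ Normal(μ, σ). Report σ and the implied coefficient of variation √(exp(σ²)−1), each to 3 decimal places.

If T ~ Lognormal(μ,σ) then ln T ~ Normal(μ,σ), so the p-quantile of ln T is μ + z_p·σ.
ln(11.1) = 2.407 and ln(61.8) = 4.124; z_{0.06} = -1.555, z_{0.7} = 0.5244.
σ = (4.124 − 2.407)/(0.5244 − (-1.555)) = 0.826.
μ = 2.407 − (-1.555)·0.826 = 3.691.
CV = √(exp(σ²)−1) = √(exp(0.6819)−1) = 0.989.

σ ≈ 0.826, CV ≈ 0.989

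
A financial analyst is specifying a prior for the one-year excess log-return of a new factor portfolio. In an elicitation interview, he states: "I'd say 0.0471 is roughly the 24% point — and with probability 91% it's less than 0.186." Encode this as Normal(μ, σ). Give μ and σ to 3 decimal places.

For Normal(μ,σ), the p-quantile is μ + z_p·σ. Here z_{0.24} = -0.7063, z_{0.91} = 1.341.
So 0.0471 = μ − 0.7063σ and 0.186 = μ + 1.341σ.
Subtracting: σ = (0.186 − 0.0471)/(1.341 − (-0.7063)) = 0.068.
Then μ = 0.0471 − (-0.7063)·0.068 = 0.095.

μ = 0.095, σ = 0.068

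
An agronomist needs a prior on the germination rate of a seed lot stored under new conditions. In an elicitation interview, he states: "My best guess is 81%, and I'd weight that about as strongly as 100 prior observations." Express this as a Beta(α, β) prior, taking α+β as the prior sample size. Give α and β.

Under the effective-sample-size interpretation, Beta(α, β) has prior mean α/(α+β) and prior sample size α+β.
So α+β = 100 and α/(α+β) = 0.81, giving α = 0.81·100 = 81 and β = 100 − 81 = 19.

α = 81, β = 19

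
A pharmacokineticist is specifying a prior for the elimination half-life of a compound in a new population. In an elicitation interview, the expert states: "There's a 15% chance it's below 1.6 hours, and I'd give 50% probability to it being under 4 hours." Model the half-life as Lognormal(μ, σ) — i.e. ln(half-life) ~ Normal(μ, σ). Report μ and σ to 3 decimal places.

μ ≈ 1.386, σ ≈ 0.884

If T ~ Lognormal(μ,σ) then ln T ~ Normal(μ,σ), so the p-quantile of ln T is μ + z_p·σ.
ln(1.6) = 0.47 and ln(4) = 1.386; z_{0.15} = -1.036, z_{0.5} = 0.
σ = (1.386 − 0.47)/(0 − (-1.036)) = 0.884.
μ = 0.47 − (-1.036)·0.884 = 1.386.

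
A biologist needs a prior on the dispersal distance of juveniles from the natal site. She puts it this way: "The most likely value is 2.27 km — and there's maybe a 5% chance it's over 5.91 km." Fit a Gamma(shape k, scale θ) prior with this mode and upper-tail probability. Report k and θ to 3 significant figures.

Gamma(k,θ) with k>1 has mode (k−1)θ, so θ = 2.27/(k−1).
Need P(X < 5.91) = 0.95 with θ tied to k this way. Start at k = 2, θ = 2.27: P(X<5.91) ≈ 0.733.
Too low — raise k to concentrate. Iterating converges to k ≈ 3.95.
Then θ = 2.27/(3.95−1) ≈ 0.769.

k ≈ 3.95, θ ≈ 0.769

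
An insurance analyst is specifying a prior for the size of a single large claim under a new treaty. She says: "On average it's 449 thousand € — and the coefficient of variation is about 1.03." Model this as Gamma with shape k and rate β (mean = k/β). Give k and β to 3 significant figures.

k ≈ 0.943, β ≈ 0.0021

For Gamma(k, rate β): mean = k/β, variance = k/β², so CV = 1/√k.
CV = 1.03, hence k = 1/CV² = 0.943.
Then β = k/mean = 0.943/449 = 0.0021.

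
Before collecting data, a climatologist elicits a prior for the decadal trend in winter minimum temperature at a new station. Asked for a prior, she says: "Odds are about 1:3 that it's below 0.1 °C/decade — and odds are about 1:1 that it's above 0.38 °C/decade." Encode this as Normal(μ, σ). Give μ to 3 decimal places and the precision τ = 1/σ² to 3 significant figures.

μ = 0.380, τ = 5.8

For Normal(μ,σ), the p-quantile is μ + z_p·σ. Here z_{0.25} = -0.6745, z_{0.5} = 0.
So 0.1 = μ − 0.6745σ and 0.38 = μ + 0σ.
Subtracting: σ = (0.38 − 0.1)/(0 − (-0.6745)) = 0.415.
Then μ = 0.1 − (-0.6745)·0.415 = 0.380.
Precision τ = 1/σ² = 1/0.4151² = 5.8.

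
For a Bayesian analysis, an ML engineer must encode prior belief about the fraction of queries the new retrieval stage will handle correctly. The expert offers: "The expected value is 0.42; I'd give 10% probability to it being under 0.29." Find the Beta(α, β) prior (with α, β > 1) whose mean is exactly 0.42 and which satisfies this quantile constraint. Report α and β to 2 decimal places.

With mean 0.42 fixed, write α = 0.42s, β = 0.58s where s = α+β.
Need P(θ < 0.29) = 0.1 under Beta(0.42s, 0.58s). Normal approximation: (q−m)/√(m(1−m)/s) ≈ z_{0.1} = -1.28, so s ≈ 0.42·0.58·(-1.28)²/(0.29−0.42)² = 23.7.
At s = 23.7: P(θ<0.29) ≈ 0.095. Adjusting to match 0.1 gives s ≈ 22.73.
So α = 0.42·22.73 ≈ 9.55, β = 0.58·22.73 ≈ 13.18.

α ≈ 9.55, β ≈ 13.18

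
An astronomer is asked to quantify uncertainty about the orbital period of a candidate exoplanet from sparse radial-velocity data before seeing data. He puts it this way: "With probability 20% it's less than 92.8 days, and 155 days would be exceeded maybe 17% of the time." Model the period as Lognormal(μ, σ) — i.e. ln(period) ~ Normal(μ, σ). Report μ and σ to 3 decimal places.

If T ~ Lognormal(μ,σ) then ln T ~ Normal(μ,σ), so the p-quantile of ln T is μ + z_p·σ.
ln(92.8) = 4.53 and ln(155) = 5.043; z_{0.2} = -0.8416, z_{0.83} = 0.9542.
σ = (5.043 − 4.53)/(0.9542 − (-0.8416)) = 0.286.
μ = 4.53 − (-0.8416)·0.286 = 4.771.

μ ≈ 4.771, σ ≈ 0.286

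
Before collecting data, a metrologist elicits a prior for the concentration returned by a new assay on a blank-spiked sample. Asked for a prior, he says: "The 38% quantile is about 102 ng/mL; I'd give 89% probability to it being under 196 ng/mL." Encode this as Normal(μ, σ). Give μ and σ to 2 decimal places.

μ = 120.74, σ = 61.36

The p-quantile of Normal(μ,σ) is μ + z_p·σ, with z_{0.38} = -0.3055 and z_{0.89} = 1.227.
Eliminate σ: μ = (z₂·x₁ − z₁·x₂)/(z₂ − z₁) = (1.227·102 − (-0.3055)·196)/1.532 = 120.74.
Then σ = (x₂ − x₁)/(z₂ − z₁) = (196 − 102)/1.532 = 61.36.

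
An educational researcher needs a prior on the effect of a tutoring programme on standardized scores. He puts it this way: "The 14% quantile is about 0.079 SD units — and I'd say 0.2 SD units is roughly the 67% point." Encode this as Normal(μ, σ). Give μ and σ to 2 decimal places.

The p-quantile of Normal(μ,σ) is μ + z_p·σ, with z_{0.14} = -1.08 and z_{0.67} = 0.4399.
Eliminate σ: μ = (z₂·x₁ − z₁·x₂)/(z₂ − z₁) = (0.4399·0.079 − (-1.08)·0.2)/1.52 = 0.16.
Then σ = (x₂ − x₁)/(z₂ − z₁) = (0.2 − 0.079)/1.52 = 0.08.

μ = 0.16, σ = 0.08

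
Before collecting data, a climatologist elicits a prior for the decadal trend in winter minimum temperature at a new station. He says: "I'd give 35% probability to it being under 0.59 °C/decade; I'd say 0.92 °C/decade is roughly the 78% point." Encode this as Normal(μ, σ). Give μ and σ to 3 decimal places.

μ = 0.700, σ = 0.285

For Normal(μ,σ), the p-quantile is μ + z_p·σ. Here z_{0.35} = -0.3853, z_{0.78} = 0.7722.
So 0.59 = μ − 0.3853σ and 0.92 = μ + 0.7722σ.
Subtracting: σ = (0.92 − 0.59)/(0.7722 − (-0.3853)) = 0.285.
Then μ = 0.59 − (-0.3853)·0.285 = 0.700.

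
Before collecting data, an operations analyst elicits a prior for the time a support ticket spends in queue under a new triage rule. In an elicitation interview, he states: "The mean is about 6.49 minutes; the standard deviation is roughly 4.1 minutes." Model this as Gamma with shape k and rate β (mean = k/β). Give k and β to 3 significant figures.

k ≈ 2.51, β ≈ 0.386

For Gamma(k, rate β): mean = k/β, variance = k/β², so CV = 1/√k.
CV = SD/mean = 4.1/6.49 = 0.6317, hence k = 1/CV² = 2.51.
Then β = k/mean = 2.51/6.49 = 0.386.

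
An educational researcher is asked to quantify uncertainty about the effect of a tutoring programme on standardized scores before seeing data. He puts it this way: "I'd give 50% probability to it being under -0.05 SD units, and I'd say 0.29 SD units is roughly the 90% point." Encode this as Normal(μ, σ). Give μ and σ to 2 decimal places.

μ = -0.05, σ = 0.27

For Normal(μ,σ), the p-quantile is μ + z_p·σ. Here z_{0.5} = 0, z_{0.9} = 1.282.
So -0.05 = μ + 0σ and 0.29 = μ + 1.282σ.
Subtracting: σ = (0.29 − -0.05)/(1.282 − (0)) = 0.27.
Then μ = -0.05 − (0)·0.27 = -0.05.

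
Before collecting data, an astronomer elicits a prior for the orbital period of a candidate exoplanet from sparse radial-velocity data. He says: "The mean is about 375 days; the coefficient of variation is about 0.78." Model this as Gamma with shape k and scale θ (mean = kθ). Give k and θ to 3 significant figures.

For Gamma(k, scale θ): mean = kθ, variance = kθ², so CV = 1/√k.
CV = 0.78, hence k = 1/CV² = 1.64.
Then θ = mean/k = 375/1.64 = 228.

k ≈ 1.64, θ ≈ 228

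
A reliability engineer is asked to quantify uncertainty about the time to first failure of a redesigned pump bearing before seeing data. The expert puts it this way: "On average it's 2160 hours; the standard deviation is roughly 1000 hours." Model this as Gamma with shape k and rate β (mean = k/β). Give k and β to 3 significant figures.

For Gamma(k, rate β): mean = k/β, variance = k/β², so CV = 1/√k.
CV = SD/mean = 1000/2160 = 0.463, hence k = 1/CV² = 4.67.
Then β = k/mean = 4.67/2160 = 0.00216.

k ≈ 4.67, β ≈ 0.00216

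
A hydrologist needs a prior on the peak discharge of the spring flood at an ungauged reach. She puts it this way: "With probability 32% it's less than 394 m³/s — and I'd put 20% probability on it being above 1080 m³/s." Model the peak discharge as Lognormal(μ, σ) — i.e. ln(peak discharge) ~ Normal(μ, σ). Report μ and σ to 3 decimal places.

μ ≈ 6.337, σ ≈ 0.770

If T ~ Lognormal(μ,σ) then ln T ~ Normal(μ,σ), so the p-quantile of ln T is μ + z_p·σ.
ln(394) = 5.976 and ln(1080) = 6.985; z_{0.32} = -0.4677, z_{0.8} = 0.8416.
σ = (6.985 − 5.976)/(0.8416 − (-0.4677)) = 0.770.
μ = 5.976 − (-0.4677)·0.770 = 6.337.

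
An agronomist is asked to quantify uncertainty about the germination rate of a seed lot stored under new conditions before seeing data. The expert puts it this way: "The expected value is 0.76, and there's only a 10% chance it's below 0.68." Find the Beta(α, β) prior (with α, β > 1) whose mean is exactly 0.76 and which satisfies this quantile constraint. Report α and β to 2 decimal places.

With mean 0.76 fixed, write α = 0.76s, β = 0.24s where s = α+β.
Need P(θ < 0.68) = 0.1 under Beta(0.76s, 0.24s). Normal approximation: (q−m)/√(m(1−m)/s) ≈ z_{0.1} = -1.28, so s ≈ 0.76·0.24·(-1.28)²/(0.68−0.76)² = 46.8.
At s = 46.8: P(θ<0.68) ≈ 0.105. Adjusting to match 0.1 gives s ≈ 48.89.
So α = 0.76·48.89 ≈ 37.16, β = 0.24·48.89 ≈ 11.73.

α ≈ 37.16, β ≈ 11.73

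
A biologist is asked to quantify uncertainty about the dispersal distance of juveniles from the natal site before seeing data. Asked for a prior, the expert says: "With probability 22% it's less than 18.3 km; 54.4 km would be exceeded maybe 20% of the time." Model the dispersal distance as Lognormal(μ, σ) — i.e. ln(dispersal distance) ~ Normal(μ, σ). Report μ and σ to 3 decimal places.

If T ~ Lognormal(μ,σ) then ln T ~ Normal(μ,σ), so the p-quantile of ln T is μ + z_p·σ.
ln(18.3) = 2.907 and ln(54.4) = 3.996; z_{0.22} = -0.7722, z_{0.8} = 0.8416.
σ = (3.996 − 2.907)/(0.8416 − (-0.7722)) = 0.675.
μ = 2.907 − (-0.7722)·0.675 = 3.428.

μ ≈ 3.428, σ ≈ 0.675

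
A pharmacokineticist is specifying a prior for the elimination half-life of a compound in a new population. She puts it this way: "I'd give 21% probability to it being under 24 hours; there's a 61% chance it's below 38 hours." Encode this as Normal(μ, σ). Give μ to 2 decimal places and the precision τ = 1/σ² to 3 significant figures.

μ = 34.40, τ = 0.00601

For Normal(μ,σ), the p-quantile is μ + z_p·σ. Here z_{0.21} = -0.8064, z_{0.61} = 0.2793.
So 24 = μ − 0.8064σ and 38 = μ + 0.2793σ.
Subtracting: σ = (38 − 24)/(0.2793 − (-0.8064)) = 12.89.
Then μ = 24 − (-0.8064)·12.89 = 34.40.
Precision τ = 1/σ² = 1/12.89² = 0.00601.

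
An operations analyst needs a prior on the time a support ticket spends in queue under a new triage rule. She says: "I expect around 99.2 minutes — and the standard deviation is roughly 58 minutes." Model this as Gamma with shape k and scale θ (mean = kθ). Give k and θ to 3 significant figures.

k ≈ 2.93, θ ≈ 33.9

For Gamma(k, scale θ): mean = kθ, variance = kθ², so CV = 1/√k.
CV = SD/mean = 58/99.2 = 0.5847, hence k = 1/CV² = 2.93.
Then θ = mean/k = 99.2/2.93 = 33.9.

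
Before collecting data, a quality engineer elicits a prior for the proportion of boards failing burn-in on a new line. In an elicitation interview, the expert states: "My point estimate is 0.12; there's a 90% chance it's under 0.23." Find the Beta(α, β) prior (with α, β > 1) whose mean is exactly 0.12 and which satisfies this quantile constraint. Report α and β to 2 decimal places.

With mean 0.12 fixed, write α = 0.12s, β = 0.88s where s = α+β.
Need P(θ < 0.23) = 0.9 under Beta(0.12s, 0.88s). Normal approximation: (q−m)/√(m(1−m)/s) ≈ z_{0.9} = 1.28, so s ≈ 0.12·0.88·(1.28)²/(0.23−0.12)² = 14.3.
At s = 14.3: P(θ<0.23) ≈ 0.893. Adjusting to match 0.9 gives s ≈ 15.61.
So α = 0.12·15.61 ≈ 1.87, β = 0.88·15.61 ≈ 13.74.

α ≈ 1.87, β ≈ 13.74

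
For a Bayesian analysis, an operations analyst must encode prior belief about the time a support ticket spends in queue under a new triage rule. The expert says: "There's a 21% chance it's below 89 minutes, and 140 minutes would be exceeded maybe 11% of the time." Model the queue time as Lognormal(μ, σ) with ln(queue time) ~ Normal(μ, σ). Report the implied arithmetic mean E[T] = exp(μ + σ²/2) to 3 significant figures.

E[T] ≈ 109 minutes

If T ~ Lognormal(μ,σ) then ln T ~ Normal(μ,σ), so the p-quantile of ln T is μ + z_p·σ.
ln(89) = 4.489 and ln(140) = 4.942; z_{0.21} = -0.8064, z_{0.89} = 1.227.
σ = (4.942 − 4.489)/(1.227 − (-0.8064)) = 0.223.
μ = 4.489 − (-0.8064)·0.223 = 4.668.
E[T] = exp(μ + σ²/2) = exp(4.668 + 0.0248) = 109 minutes.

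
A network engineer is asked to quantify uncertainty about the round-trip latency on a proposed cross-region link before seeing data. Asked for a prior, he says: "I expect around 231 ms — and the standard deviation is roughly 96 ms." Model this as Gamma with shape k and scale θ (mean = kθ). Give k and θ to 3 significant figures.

For Gamma(k, scale θ): mean = kθ, variance = kθ², so CV = 1/√k.
CV = SD/mean = 96/231 = 0.4156, hence k = 1/CV² = 5.79.
Then θ = mean/k = 231/5.79 = 39.9.

k ≈ 5.79, θ ≈ 39.9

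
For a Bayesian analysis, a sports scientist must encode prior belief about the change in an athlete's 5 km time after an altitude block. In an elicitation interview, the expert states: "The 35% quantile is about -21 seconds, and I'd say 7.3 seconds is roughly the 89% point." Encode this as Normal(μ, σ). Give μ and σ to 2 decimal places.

μ = -14.23, σ = 17.56

The p-quantile of Normal(μ,σ) is μ + z_p·σ, with z_{0.35} = -0.3853 and z_{0.89} = 1.227.
Eliminate σ: μ = (z₂·x₁ − z₁·x₂)/(z₂ − z₁) = (1.227·-21 − (-0.3853)·7.3)/1.612 = -14.23.
Then σ = (x₂ − x₁)/(z₂ − z₁) = (7.3 − -21)/1.612 = 17.56.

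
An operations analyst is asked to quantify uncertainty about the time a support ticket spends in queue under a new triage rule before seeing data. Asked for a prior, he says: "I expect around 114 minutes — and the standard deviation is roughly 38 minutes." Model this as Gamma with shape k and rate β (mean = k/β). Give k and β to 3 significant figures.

k ≈ 9, β ≈ 0.0789

For Gamma(k, rate β): mean = k/β, variance = k/β², so CV = 1/√k.
CV = SD/mean = 38/114 = 0.3333, hence k = 1/CV² = 9.
Then β = k/mean = 9/114 = 0.0789.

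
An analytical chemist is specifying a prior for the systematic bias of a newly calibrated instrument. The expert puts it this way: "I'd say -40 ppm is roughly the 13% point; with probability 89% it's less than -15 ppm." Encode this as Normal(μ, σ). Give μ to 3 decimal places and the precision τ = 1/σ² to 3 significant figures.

μ = -28.032, τ = 0.00886

The p-quantile of Normal(μ,σ) is μ + z_p·σ, with z_{0.13} = -1.126 and z_{0.89} = 1.227.
Eliminate σ: μ = (z₂·x₁ − z₁·x₂)/(z₂ − z₁) = (1.227·-40 − (-1.126)·-15)/2.353 = -28.032.
Then σ = (x₂ − x₁)/(z₂ − z₁) = (-15 − -40)/2.353 = 10.625.
Precision τ = 1/σ² = 1/10.63² = 0.00886.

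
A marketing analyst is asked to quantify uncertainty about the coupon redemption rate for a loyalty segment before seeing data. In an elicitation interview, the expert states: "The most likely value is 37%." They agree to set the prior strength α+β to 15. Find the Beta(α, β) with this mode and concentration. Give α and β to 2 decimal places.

For α,β > 1 the Beta mode is (α−1)/(α+β−2). With α+β = 15, the mode is (α−1)/13.
Set (α−1)/13 = 0.37 → α = 1 + 0.37·13 = 5.81.
β = 15 − α = 9.19.

α = 5.81, β = 9.19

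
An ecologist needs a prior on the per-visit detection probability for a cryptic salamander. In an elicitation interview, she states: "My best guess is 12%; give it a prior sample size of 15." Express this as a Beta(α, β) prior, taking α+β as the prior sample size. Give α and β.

Under the effective-sample-size interpretation, Beta(α, β) has prior mean α/(α+β) and prior sample size α+β.
So α+β = 15 and α/(α+β) = 0.12, giving α = 0.12·15 = 1.8 and β = 15 − 1.8 = 13.2.

α = 1.8, β = 13.2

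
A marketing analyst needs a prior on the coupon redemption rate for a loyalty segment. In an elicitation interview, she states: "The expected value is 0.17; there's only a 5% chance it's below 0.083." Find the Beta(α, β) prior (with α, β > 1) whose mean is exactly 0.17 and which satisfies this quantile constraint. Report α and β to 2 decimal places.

With mean 0.17 fixed, write α = 0.17s, β = 0.83s where s = α+β.
Need P(θ < 0.083) = 0.05 under Beta(0.17s, 0.83s). Normal approximation: (q−m)/√(m(1−m)/s) ≈ z_{0.05} = -1.64, so s ≈ 0.17·0.83·(-1.64)²/(0.083−0.17)² = 50.4.
At s = 50.4: P(θ<0.083) ≈ 0.029. Adjusting to match 0.05 gives s ≈ 39.25.
So α = 0.17·39.25 ≈ 6.67, β = 0.83·39.25 ≈ 32.58.

α ≈ 6.67, β ≈ 32.58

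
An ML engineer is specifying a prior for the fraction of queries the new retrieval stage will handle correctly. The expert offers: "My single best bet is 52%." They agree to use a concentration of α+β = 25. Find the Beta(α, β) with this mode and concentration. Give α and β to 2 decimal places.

α = 12.96, β = 12.04

For α,β > 1 the Beta mode is (α−1)/(α+β−2). With α+β = 25, the mode is (α−1)/23.
Set (α−1)/23 = 0.52 → α = 1 + 0.52·23 = 12.96.
β = 25 − α = 12.04.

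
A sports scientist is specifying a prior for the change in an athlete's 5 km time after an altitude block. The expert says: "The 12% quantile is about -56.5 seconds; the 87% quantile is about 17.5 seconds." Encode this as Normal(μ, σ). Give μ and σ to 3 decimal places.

For Normal(μ,σ), the p-quantile is μ + z_p·σ. Here z_{0.12} = -1.175, z_{0.87} = 1.126.
So -56.5 = μ − 1.175σ and 17.5 = μ + 1.126σ.
Subtracting: σ = (17.5 − -56.5)/(1.126 − (-1.175)) = 32.155.
Then μ = -56.5 − (-1.175)·32.155 = -18.719.

μ = -18.719, σ = 32.155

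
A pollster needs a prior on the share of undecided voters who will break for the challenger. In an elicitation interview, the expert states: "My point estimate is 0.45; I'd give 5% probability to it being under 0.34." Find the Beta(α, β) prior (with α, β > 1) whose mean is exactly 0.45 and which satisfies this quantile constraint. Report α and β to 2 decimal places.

α ≈ 24.03, β ≈ 29.37

With mean 0.45 fixed, write α = 0.45s, β = 0.55s where s = α+β.
Need P(θ < 0.34) = 0.05 under Beta(0.45s, 0.55s). Normal approximation: (q−m)/√(m(1−m)/s) ≈ z_{0.05} = -1.64, so s ≈ 0.45·0.55·(-1.64)²/(0.34−0.45)² = 55.3.
At s = 55.3: P(θ<0.34) ≈ 0.047. Adjusting to match 0.05 gives s ≈ 53.40.
So α = 0.45·53.40 ≈ 24.03, β = 0.55·53.40 ≈ 29.37.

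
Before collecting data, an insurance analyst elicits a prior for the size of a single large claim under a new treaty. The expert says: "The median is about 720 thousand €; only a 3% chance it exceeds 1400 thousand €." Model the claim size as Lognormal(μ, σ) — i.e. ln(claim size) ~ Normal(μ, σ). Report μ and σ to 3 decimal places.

μ ≈ 6.579, σ ≈ 0.354

If T ~ Lognormal(μ,σ) then ln T ~ Normal(μ,σ), so the p-quantile of ln T is μ + z_p·σ.
ln(720) = 6.579 and ln(1400) = 7.244; z_{0.5} = 0, z_{0.97} = 1.881.
σ = (7.244 − 6.579)/(1.881 − (0)) = 0.354.
μ = 6.579 − (0)·0.354 = 6.579.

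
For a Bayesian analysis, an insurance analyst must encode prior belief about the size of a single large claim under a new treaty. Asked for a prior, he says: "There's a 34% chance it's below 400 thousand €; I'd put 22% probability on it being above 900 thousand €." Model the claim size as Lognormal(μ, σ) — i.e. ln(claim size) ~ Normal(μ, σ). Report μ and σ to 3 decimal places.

If T ~ Lognormal(μ,σ) then ln T ~ Normal(μ,σ), so the p-quantile of ln T is μ + z_p·σ.
ln(400) = 5.991 and ln(900) = 6.802; z_{0.34} = -0.4125, z_{0.78} = 0.7722.
σ = (6.802 − 5.991)/(0.7722 − (-0.4125)) = 0.685.
μ = 5.991 − (-0.4125)·0.685 = 6.274.

μ ≈ 6.274, σ ≈ 0.685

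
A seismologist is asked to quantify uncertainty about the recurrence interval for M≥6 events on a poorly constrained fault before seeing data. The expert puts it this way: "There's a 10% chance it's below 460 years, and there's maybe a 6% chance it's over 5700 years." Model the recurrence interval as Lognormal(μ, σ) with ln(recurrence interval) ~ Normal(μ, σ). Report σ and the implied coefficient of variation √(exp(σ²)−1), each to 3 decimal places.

σ ≈ 0.887, CV ≈ 1.094

If T ~ Lognormal(μ,σ) then ln T ~ Normal(μ,σ), so the p-quantile of ln T is μ + z_p·σ.
ln(460) = 6.131 and ln(5700) = 8.648; z_{0.1} = -1.282, z_{0.94} = 1.555.
σ = (8.648 − 6.131)/(1.555 − (-1.282)) = 0.887.
μ = 6.131 − (-1.282)·0.887 = 7.268.
CV = √(exp(σ²)−1) = √(exp(0.7875)−1) = 1.094.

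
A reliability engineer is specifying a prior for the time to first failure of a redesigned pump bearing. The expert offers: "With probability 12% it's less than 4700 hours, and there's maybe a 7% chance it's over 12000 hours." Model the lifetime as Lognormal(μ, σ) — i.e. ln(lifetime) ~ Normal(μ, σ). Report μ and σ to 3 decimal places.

μ ≈ 8.871, σ ≈ 0.354

If T ~ Lognormal(μ,σ) then ln T ~ Normal(μ,σ), so the p-quantile of ln T is μ + z_p·σ.
ln(4700) = 8.455 and ln(12000) = 9.393; z_{0.12} = -1.175, z_{0.93} = 1.476.
σ = (9.393 − 8.455)/(1.476 − (-1.175)) = 0.354.
μ = 8.455 − (-1.175)·0.354 = 8.871.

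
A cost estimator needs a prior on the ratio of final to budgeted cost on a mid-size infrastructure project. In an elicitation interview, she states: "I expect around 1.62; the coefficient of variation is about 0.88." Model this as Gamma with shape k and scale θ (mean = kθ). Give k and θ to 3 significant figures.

k ≈ 1.29, θ ≈ 1.25

For Gamma(k, scale θ): mean = kθ, variance = kθ², so CV = 1/√k.
CV = 0.88, hence k = 1/CV² = 1.29.
Then θ = mean/k = 1.62/1.29 = 1.25.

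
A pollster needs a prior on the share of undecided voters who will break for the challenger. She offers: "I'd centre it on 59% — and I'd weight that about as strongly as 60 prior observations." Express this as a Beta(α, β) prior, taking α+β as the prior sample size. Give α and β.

Under the effective-sample-size interpretation, Beta(α, β) has prior mean α/(α+β) and prior sample size α+β.
So α+β = 60 and α/(α+β) = 0.59, giving α = 0.59·60 = 35.4 and β = 60 − 35.4 = 24.6.

α = 35.4, β = 24.6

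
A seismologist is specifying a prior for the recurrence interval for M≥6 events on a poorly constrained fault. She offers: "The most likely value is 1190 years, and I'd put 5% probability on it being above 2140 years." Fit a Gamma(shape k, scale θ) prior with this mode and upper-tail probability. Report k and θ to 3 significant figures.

k ≈ 9.09, θ ≈ 147

Gamma(k,θ) with k>1 has mode (k−1)θ, so θ = 1190/(k−1).
Need P(X < 2140) = 0.95 with θ tied to k this way. Start at k = 2, θ = 1190: P(X<2140) ≈ 0.537.
Too low — raise k to concentrate. Iterating converges to k ≈ 9.09.
Then θ = 1190/(9.09−1) ≈ 147.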